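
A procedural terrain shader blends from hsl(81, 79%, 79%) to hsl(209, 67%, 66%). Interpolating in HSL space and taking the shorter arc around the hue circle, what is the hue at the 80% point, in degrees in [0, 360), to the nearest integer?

Hue arc: Δh = 209 − 81 = 128° (|Δh| ≤ 180, already the shorter path).
H = 81 + 0.8 × (128) = 183.4 → 183°

183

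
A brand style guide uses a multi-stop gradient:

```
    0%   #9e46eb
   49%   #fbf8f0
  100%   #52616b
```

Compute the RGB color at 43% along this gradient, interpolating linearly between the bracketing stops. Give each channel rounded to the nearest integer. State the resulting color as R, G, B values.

(240, 226, 239)

43% lies between the 0% and 49% stops, so the local fraction is t = (43 − 0)/(49 − 0) = 43/49 ≈ 0.8776.
#9e46eb → (158, 70, 235); #fbf8f0 → (251, 248, 240).
R = 158 + 0.8776 × (251 − 158) = 239.617 → 240
G = 70 + 0.8776 × (248 − 70) = 226.213 → 226
B = 235 + 0.8776 × (240 − 235) = 239.388 → 239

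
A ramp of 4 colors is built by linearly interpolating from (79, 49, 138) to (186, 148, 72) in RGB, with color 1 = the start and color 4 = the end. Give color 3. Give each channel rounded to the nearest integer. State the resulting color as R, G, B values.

With 4 swatches and endpoints inclusive, swatch 3 sits at t = (3 − 1)/(4 − 1) = 2/3 ≈ 0.6667.
R = 79 + 0.6667 × (186 − 79) = 150.337 → 150
G = 49 + 0.6667 × (148 − 49) = 115.003 → 115
B = 138 + 0.6667 × (72 − 138) = 93.998 → 94

(150, 115, 94)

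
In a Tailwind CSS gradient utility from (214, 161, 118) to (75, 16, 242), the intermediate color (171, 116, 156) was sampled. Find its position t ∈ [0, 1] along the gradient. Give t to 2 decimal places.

0.31

Invert the lerp on the G channel (largest span, 145): t = (116 − 161) / (16 − 161) = -45/-145 = 0.31034.
Check on R: (171 − 214)/(75 − 214) = 0.3094 ✓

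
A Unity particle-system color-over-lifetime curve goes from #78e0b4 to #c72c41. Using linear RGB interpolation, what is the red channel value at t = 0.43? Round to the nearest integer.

154

R₁ = 120 (from #78e0b4), R₂ = 199 (from #c72c41).
R = 120 + 0.43 × (199 − 120) = 153.97 → 154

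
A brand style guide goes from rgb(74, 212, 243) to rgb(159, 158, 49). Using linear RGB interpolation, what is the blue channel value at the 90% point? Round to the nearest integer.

68

B = 243 + 0.9 × (49 − 243) = 68.4 → 68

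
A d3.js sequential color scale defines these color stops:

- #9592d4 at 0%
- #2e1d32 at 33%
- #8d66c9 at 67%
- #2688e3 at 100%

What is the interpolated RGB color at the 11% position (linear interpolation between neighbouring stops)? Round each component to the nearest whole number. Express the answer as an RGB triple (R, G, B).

(115, 107, 158)

11% lies between the 0% and 33% stops, so the local fraction is t = (11 − 0)/(33 − 0) = 11/33 ≈ 0.3333.
#9592d4 → (149, 146, 212); #2e1d32 → (46, 29, 50).
R = 149 + 0.3333 × (46 − 149) = 114.67 → 115
G = 146 + 0.3333 × (29 − 146) = 107.004 → 107
B = 212 + 0.3333 × (50 − 212) = 158.005 → 158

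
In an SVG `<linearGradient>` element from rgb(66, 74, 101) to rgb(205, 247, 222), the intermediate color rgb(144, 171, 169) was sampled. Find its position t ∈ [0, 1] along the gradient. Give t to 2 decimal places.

0.56

Invert the lerp on the G channel (largest span, 173): t = (171 − 74) / (247 − 74) = 97/173 = 0.56069.
Check on R: (144 − 66)/(205 − 66) = 0.5612 ✓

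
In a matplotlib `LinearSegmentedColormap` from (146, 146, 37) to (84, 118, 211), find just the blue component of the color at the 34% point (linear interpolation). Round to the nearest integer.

96

B = 37 + 0.34 × (211 − 37) = 96.16 → 96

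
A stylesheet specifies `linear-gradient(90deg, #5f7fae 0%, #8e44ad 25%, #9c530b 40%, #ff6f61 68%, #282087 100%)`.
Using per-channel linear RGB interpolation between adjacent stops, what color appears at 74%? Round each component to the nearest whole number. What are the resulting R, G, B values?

(215, 96, 104)

74% lies between the 68% and 100% stops, so the local fraction is t = (74 − 68)/(100 − 68) = 6/32 ≈ 0.1875.
#ff6f61 → (255, 111, 97); #282087 → (40, 32, 135).
R = 255 + 0.1875 × (40 − 255) = 214.688 → 215
G = 111 + 0.1875 × (32 − 111) = 96.188 → 96
B = 97 + 0.1875 × (135 − 97) = 104.125 → 104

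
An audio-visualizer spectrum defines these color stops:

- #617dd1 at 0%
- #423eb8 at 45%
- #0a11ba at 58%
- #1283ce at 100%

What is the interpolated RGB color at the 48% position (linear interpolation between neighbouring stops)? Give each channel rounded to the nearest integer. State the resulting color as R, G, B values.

48% lies between the 45% and 58% stops, so the local fraction is t = (48 − 45)/(58 − 45) = 3/13 ≈ 0.2308.
#423eb8 → (66, 62, 184); #0a11ba → (10, 17, 186).
R = 66 + 0.2308 × (10 − 66) = 53.075 → 53
G = 62 + 0.2308 × (17 − 62) = 51.614 → 52
B = 184 + 0.2308 × (186 − 184) = 184.462 → 184

(53, 52, 184)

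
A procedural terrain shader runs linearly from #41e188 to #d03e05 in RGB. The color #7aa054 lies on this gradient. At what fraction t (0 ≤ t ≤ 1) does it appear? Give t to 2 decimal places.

0.40

Invert the lerp on the G channel (largest span, 163): t = (160 − 225) / (62 − 225) = -65/-163 = 0.39877.
Check on R: (122 − 65)/(208 − 65) = 0.3986 ✓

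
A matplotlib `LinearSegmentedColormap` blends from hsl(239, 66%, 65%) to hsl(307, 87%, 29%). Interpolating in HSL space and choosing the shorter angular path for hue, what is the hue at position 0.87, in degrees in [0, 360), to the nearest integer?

Hue arc: Δh = 307 − 239 = 68° (|Δh| ≤ 180, already the shorter path).
H = 239 + 0.87 × (68) = 298.16 → 298°

298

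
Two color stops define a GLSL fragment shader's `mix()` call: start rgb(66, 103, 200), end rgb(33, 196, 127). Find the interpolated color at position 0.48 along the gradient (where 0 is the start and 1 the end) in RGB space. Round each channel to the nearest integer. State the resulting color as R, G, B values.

R = 66 + 0.48 × (33 − 66) = 66 + 0.48 × -33 = 50.16 → 50
G = 103 + 0.48 × (196 − 103) = 103 + 0.48 × 93 = 147.64 → 148
B = 200 + 0.48 × (127 − 200) = 200 + 0.48 × -73 = 164.96 → 165

(50, 148, 165)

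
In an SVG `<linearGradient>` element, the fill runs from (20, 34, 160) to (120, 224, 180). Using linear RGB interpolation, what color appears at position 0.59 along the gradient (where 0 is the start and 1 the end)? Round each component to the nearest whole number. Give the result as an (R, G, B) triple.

R = 20 + 0.59 × (120 − 20) = 20 + 0.59 × 100 = 79 → 79
G = 34 + 0.59 × (224 − 34) = 34 + 0.59 × 190 = 146.1 → 146
B = 160 + 0.59 × (180 − 160) = 160 + 0.59 × 20 = 171.8 → 172

(79, 146, 172)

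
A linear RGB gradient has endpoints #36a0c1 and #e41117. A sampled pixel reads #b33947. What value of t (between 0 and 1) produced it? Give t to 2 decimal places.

0.72

Invert the lerp on the R channel (largest span, 174): t = (179 − 54) / (228 − 54) = 125/174 = 0.71839.
Check on G: (57 − 160)/(17 − 160) = 0.7203 ✓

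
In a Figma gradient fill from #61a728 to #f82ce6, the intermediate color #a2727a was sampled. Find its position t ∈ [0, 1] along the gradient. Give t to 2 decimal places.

0.43

Invert the lerp on the B channel (largest span, 190): t = (122 − 40) / (230 − 40) = 82/190 = 0.43158.
Check on R: (162 − 97)/(248 − 97) = 0.4305 ✓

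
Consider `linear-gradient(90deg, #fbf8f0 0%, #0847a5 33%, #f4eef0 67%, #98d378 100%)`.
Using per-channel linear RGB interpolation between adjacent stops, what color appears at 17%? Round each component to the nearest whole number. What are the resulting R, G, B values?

(126, 157, 201)

17% lies between the 0% and 33% stops, so the local fraction is t = (17 − 0)/(33 − 0) = 17/33 ≈ 0.5152.
#fbf8f0 → (251, 248, 240); #0847a5 → (8, 71, 165).
R = 251 + 0.5152 × (8 − 251) = 125.806 → 126
G = 248 + 0.5152 × (71 − 248) = 156.81 → 157
B = 240 + 0.5152 × (165 − 240) = 201.36 → 201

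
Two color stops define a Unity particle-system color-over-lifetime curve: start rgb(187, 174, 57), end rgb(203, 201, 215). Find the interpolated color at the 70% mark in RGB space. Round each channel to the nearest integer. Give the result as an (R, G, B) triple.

(198, 193, 168)

70% corresponds to t = 0.7.
R = 187 + 0.7 × (203 − 187) = 187 + 0.7 × 16 = 198.2 → 198
G = 174 + 0.7 × (201 − 174) = 174 + 0.7 × 27 = 192.9 → 193
B = 57 + 0.7 × (215 − 57) = 57 + 0.7 × 158 = 167.6 → 168
So the blended color is (198, 193, 168), about #c6c1a8.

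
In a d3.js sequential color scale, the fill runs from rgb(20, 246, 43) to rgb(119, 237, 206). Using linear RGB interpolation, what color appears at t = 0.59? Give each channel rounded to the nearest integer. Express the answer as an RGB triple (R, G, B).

R = 20 + 0.59 × (119 − 20) = 20 + 0.59 × 99 = 78.41 → 78
G = 246 + 0.59 × (237 − 246) = 246 + 0.59 × -9 = 240.69 → 241
B = 43 + 0.59 × (206 − 43) = 43 + 0.59 × 163 = 139.17 → 139

(78, 241, 139)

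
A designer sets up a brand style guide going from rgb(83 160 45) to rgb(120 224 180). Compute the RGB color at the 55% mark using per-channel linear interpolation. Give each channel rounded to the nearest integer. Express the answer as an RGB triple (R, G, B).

55% corresponds to t = 0.55.
R = 83 + 0.55 × (120 − 83) = 83 + 0.55 × 37 = 103.35 → 103
G = 160 + 0.55 × (224 − 160) = 160 + 0.55 × 64 = 195.2 → 195
B = 45 + 0.55 × (180 − 45) = 45 + 0.55 × 135 = 119.25 → 119

(103, 195, 119)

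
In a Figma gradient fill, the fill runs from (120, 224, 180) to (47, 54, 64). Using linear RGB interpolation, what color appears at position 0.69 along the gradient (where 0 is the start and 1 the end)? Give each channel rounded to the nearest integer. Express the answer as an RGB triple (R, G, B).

R = 120 + 0.69 × (47 − 120) = 120 + 0.69 × -73 = 69.63 → 70
G = 224 + 0.69 × (54 − 224) = 224 + 0.69 × -170 = 106.7 → 107
B = 180 + 0.69 × (64 − 180) = 180 + 0.69 × -116 = 99.96 → 100

(70, 107, 100)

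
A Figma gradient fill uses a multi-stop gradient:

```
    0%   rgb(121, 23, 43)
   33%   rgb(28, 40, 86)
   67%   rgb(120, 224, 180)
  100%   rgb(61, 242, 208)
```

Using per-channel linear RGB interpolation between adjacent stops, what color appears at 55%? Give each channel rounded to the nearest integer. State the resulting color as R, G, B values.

55% lies between the 33% and 67% stops, so the local fraction is t = (55 − 33)/(67 − 33) = 22/34 ≈ 0.6471.
R = 28 + 0.6471 × (120 − 28) = 87.533 → 88
G = 40 + 0.6471 × (224 − 40) = 159.066 → 159
B = 86 + 0.6471 × (180 − 86) = 146.827 → 147

(88, 159, 147)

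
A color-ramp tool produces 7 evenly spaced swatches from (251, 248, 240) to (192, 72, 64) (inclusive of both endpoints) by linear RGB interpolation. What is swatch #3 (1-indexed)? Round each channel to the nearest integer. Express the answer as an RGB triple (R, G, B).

With 7 swatches and endpoints inclusive, swatch 3 sits at t = (3 − 1)/(7 − 1) = 2/6 ≈ 0.3333.
R = 251 + 0.3333 × (192 − 251) = 231.335 → 231
G = 248 + 0.3333 × (72 − 248) = 189.339 → 189
B = 240 + 0.3333 × (64 − 240) = 181.339 → 181

(231, 189, 181)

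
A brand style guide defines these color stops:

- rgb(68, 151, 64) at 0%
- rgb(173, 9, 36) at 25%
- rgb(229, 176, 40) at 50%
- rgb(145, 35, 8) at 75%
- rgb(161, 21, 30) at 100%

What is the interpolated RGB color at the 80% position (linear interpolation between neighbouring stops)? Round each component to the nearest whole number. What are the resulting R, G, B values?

80% lies between the 75% and 100% stops, so the local fraction is t = (80 − 75)/(100 − 75) = 5/25 ≈ 0.2.
R = 145 + 0.2 × (161 − 145) = 148.2 → 148
G = 35 + 0.2 × (21 − 35) = 32.2 → 32
B = 8 + 0.2 × (30 − 8) = 12.4 → 12

(148, 32, 12)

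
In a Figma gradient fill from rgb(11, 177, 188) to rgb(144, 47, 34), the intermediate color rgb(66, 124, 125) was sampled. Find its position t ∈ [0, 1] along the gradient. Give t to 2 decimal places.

Invert the lerp on the B channel (largest span, 154): t = (125 − 188) / (34 − 188) = -63/-154 = 0.40909.
Check on R: (66 − 11)/(144 − 11) = 0.4135 ✓

0.41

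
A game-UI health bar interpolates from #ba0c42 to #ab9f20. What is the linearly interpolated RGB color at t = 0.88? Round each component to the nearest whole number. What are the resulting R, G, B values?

#ba0c42 → (186, 12, 66); #ab9f20 → (171, 159, 32).
R = 186 + 0.88 × (171 − 186) = 186 + 0.88 × -15 = 172.8 → 173
G = 12 + 0.88 × (159 − 12) = 12 + 0.88 × 147 = 141.36 → 141
B = 66 + 0.88 × (32 − 66) = 66 + 0.88 × -34 = 36.08 → 36
So the blended color is (173, 141, 36), about #ad8d24.

(173, 141, 36)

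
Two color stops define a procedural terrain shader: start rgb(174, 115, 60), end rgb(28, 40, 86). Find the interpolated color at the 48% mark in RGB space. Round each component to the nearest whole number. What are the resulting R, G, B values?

(104, 79, 72)

48% corresponds to t = 0.48.
R = 174 + 0.48 × (28 − 174) = 174 + 0.48 × -146 = 103.92 → 104
G = 115 + 0.48 × (40 − 115) = 115 + 0.48 × -75 = 79 → 79
B = 60 + 0.48 × (86 − 60) = 60 + 0.48 × 26 = 72.48 → 72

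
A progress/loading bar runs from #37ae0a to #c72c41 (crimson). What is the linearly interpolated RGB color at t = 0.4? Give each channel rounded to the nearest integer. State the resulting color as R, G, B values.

(113, 122, 32)

#37ae0a → (55, 174, 10); #c72c41 → (199, 44, 65).
R = 55 + 0.4 × (199 − 55) = 55 + 0.4 × 144 = 112.6 → 113
G = 174 + 0.4 × (44 − 174) = 174 + 0.4 × -130 = 122 → 122
B = 10 + 0.4 × (65 − 10) = 10 + 0.4 × 55 = 32 → 32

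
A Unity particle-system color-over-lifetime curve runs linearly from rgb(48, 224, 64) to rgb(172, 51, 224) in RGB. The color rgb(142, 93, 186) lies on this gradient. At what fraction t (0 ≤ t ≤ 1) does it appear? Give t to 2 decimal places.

Invert the lerp on the G channel (largest span, 173): t = (93 − 224) / (51 − 224) = -131/-173 = 0.75723.
Check on R: (142 − 48)/(172 − 48) = 0.7581 ✓

0.76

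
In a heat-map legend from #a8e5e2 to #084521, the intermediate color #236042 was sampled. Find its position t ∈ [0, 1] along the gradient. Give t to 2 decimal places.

Invert the lerp on the B channel (largest span, 193): t = (66 − 226) / (33 − 226) = -160/-193 = 0.82902.
Check on R: (35 − 168)/(8 − 168) = 0.8313 ✓

0.83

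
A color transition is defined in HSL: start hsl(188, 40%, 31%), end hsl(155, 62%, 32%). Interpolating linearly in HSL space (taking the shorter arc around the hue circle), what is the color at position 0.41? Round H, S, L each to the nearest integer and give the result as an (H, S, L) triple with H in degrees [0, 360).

(174, 49, 31)

Hue arc: Δh = 155 − 188 = -33° (|Δh| ≤ 180, already the shorter path).
H = 188 + 0.41 × (-33) = 174.47 → 174°
S = 40 + 0.41 × (62 − 40) = 49.02 → 49%
L = 31 + 0.41 × (32 − 31) = 31.41 → 31%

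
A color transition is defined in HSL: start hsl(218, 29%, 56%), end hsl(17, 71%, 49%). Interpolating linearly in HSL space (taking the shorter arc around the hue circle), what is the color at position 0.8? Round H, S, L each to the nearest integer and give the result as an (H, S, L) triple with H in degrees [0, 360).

Hue: 17 − 218 = -201°, but |-201| > 180 so the shorter arc goes the other way: Δh = -201 + 360 = 159°.
H = 218 + 0.8 × (159) = 345.2 → 345°
S = 29 + 0.8 × (71 − 29) = 62.6 → 63%
L = 56 + 0.8 × (49 − 56) = 50.4 → 50%

(345, 63, 50)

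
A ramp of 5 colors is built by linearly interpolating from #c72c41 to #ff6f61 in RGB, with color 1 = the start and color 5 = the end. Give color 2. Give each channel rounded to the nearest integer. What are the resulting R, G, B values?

With 5 swatches and endpoints inclusive, swatch 2 sits at t = (2 − 1)/(5 − 1) = 1/4 ≈ 0.25.
#c72c41 → (199, 44, 65); #ff6f61 → (255, 111, 97).
R = 199 + 0.25 × (255 − 199) = 213 → 213
G = 44 + 0.25 × (111 − 44) = 60.75 → 61
B = 65 + 0.25 × (97 − 65) = 73 → 73

(213, 61, 73)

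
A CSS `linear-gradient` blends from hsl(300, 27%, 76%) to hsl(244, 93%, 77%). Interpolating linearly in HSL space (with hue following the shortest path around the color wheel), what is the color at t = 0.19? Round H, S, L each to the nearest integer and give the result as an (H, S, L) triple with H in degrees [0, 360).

Hue arc: Δh = 244 − 300 = -56° (|Δh| ≤ 180, already the shorter path).
H = 300 + 0.19 × (-56) = 289.36 → 289°
S = 27 + 0.19 × (93 − 27) = 39.54 → 40%
L = 76 + 0.19 × (77 − 76) = 76.19 → 76%

(289, 40, 76)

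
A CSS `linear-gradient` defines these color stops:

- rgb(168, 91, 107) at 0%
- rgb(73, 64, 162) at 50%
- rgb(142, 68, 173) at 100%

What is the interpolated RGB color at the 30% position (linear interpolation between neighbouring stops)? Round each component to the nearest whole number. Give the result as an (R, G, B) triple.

(111, 75, 140)

30% lies between the 0% and 50% stops, so the local fraction is t = (30 − 0)/(50 − 0) = 30/50 ≈ 0.6.
R = 168 + 0.6 × (73 − 168) = 111 → 111
G = 91 + 0.6 × (64 − 91) = 74.8 → 75
B = 107 + 0.6 × (162 − 107) = 140 → 140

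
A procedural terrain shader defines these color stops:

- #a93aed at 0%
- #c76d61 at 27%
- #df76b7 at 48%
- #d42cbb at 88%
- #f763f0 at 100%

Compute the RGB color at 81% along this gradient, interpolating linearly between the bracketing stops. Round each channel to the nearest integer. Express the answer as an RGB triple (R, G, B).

81% lies between the 48% and 88% stops, so the local fraction is t = (81 − 48)/(88 − 48) = 33/40 ≈ 0.825.
#df76b7 → (223, 118, 183); #d42cbb → (212, 44, 187).
R = 223 + 0.825 × (212 − 223) = 213.925 → 214
G = 118 + 0.825 × (44 − 118) = 56.95 → 57
B = 183 + 0.825 × (187 − 183) = 186.3 → 186

(214, 57, 186)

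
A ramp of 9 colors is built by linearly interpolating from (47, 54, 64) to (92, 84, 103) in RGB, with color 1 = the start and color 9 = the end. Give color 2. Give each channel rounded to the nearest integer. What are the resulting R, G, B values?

(53, 58, 69)

With 9 swatches and endpoints inclusive, swatch 2 sits at t = (2 − 1)/(9 − 1) = 1/8 ≈ 0.125.
R = 47 + 0.125 × (92 − 47) = 52.625 → 53
G = 54 + 0.125 × (84 − 54) = 57.75 → 58
B = 64 + 0.125 × (103 − 64) = 68.875 → 69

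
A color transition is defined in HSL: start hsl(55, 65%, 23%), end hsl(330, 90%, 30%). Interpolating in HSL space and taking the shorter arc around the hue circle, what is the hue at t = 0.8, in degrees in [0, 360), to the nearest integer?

Hue: 330 − 55 = 275°, but |275| > 180 so the shorter arc goes the other way: Δh = 275 − 360 = -85°.
H = 55 + 0.8 × (-85) = -13 → -13 → -13 mod 360 = 347°

347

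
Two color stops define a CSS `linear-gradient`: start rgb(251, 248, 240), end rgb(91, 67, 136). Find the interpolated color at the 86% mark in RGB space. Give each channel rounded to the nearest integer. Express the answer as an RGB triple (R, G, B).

(113, 92, 151)

86% corresponds to t = 0.86.
R = 251 + 0.86 × (91 − 251) = 251 + 0.86 × -160 = 113.4 → 113
G = 248 + 0.86 × (67 − 248) = 248 + 0.86 × -181 = 92.34 → 92
B = 240 + 0.86 × (136 − 240) = 240 + 0.86 × -104 = 150.56 → 151
So the blended color is (113, 92, 151), about #715c97.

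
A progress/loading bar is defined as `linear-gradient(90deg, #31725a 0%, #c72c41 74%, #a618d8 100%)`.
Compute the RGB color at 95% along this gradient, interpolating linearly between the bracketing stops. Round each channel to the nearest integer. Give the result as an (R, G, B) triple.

(172, 28, 187)

95% lies between the 74% and 100% stops, so the local fraction is t = (95 − 74)/(100 − 74) = 21/26 ≈ 0.8077.
#c72c41 → (199, 44, 65); #a618d8 → (166, 24, 216).
R = 199 + 0.8077 × (166 − 199) = 172.346 → 172
G = 44 + 0.8077 × (24 − 44) = 27.846 → 28
B = 65 + 0.8077 × (216 − 65) = 186.963 → 187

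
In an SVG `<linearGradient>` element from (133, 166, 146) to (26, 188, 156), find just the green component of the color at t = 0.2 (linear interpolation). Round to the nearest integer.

G = 166 + 0.2 × (188 − 166) = 170.4 → 170

170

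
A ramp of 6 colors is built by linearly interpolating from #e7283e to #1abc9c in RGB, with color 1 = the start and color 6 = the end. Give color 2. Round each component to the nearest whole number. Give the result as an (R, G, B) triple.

(190, 70, 81)

With 6 swatches and endpoints inclusive, swatch 2 sits at t = (2 − 1)/(6 − 1) = 1/5 ≈ 0.2.
#e7283e → (231, 40, 62); #1abc9c → (26, 188, 156).
R = 231 + 0.2 × (26 − 231) = 190 → 190
G = 40 + 0.2 × (188 − 40) = 69.6 → 70
B = 62 + 0.2 × (156 − 62) = 80.8 → 81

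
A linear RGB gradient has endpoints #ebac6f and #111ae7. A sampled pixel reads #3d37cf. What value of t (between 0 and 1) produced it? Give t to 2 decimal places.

Invert the lerp on the R channel (largest span, 218): t = (61 − 235) / (17 − 235) = -174/-218 = 0.79817.
Check on G: (55 − 172)/(26 − 172) = 0.8014 ✓

0.80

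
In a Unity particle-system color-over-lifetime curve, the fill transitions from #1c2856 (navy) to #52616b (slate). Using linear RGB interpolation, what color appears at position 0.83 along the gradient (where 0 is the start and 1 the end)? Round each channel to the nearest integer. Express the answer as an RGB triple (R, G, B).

#1c2856 → (28, 40, 86); #52616b → (82, 97, 107).
R = 28 + 0.83 × (82 − 28) = 28 + 0.83 × 54 = 72.82 → 73
G = 40 + 0.83 × (97 − 40) = 40 + 0.83 × 57 = 87.31 → 87
B = 86 + 0.83 × (107 − 86) = 86 + 0.83 × 21 = 103.43 → 103

(73, 87, 103)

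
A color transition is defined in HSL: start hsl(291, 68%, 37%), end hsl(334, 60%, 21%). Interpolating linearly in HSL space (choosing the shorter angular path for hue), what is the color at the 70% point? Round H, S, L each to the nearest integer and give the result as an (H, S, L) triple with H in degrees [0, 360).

Hue arc: Δh = 334 − 291 = 43° (|Δh| ≤ 180, already the shorter path).
H = 291 + 0.7 × (43) = 321.1 → 321°
S = 68 + 0.7 × (60 − 68) = 62.4 → 62%
L = 37 + 0.7 × (21 − 37) = 25.8 → 26%

(321, 62, 26)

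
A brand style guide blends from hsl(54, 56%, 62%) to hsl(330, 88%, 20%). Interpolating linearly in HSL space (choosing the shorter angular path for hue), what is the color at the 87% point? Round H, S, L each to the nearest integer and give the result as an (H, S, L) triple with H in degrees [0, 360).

Hue: 330 − 54 = 276°, but |276| > 180 so the shorter arc goes the other way: Δh = 276 − 360 = -84°.
H = 54 + 0.87 × (-84) = -19.08 → -19 → -19 mod 360 = 341°
S = 56 + 0.87 × (88 − 56) = 83.84 → 84%
L = 62 + 0.87 × (20 − 62) = 25.46 → 25%

(341, 84, 25)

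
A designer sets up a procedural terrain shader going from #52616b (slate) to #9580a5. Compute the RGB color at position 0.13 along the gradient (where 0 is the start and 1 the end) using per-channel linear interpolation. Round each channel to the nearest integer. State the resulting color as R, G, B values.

#52616b → (82, 97, 107); #9580a5 → (149, 128, 165).
R = 82 + 0.13 × (149 − 82) = 82 + 0.13 × 67 = 90.71 → 91
G = 97 + 0.13 × (128 − 97) = 97 + 0.13 × 31 = 101.03 → 101
B = 107 + 0.13 × (165 − 107) = 107 + 0.13 × 58 = 114.54 → 115
So the blended color is (91, 101, 115), about #5b6573.

(91, 101, 115)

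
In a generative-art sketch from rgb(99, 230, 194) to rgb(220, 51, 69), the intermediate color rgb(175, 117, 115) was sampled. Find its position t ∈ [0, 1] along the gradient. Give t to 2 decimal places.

0.63

Invert the lerp on the G channel (largest span, 179): t = (117 − 230) / (51 − 230) = -113/-179 = 0.63128.
Check on R: (175 − 99)/(220 − 99) = 0.6281 ✓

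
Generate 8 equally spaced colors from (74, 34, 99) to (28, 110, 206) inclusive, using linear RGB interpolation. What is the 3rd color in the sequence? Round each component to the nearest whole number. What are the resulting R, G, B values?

With 8 swatches and endpoints inclusive, swatch 3 sits at t = (3 − 1)/(8 − 1) = 2/7 ≈ 0.2857.
R = 74 + 0.2857 × (28 − 74) = 60.858 → 61
G = 34 + 0.2857 × (110 − 34) = 55.713 → 56
B = 99 + 0.2857 × (206 − 99) = 129.57 → 130

(61, 56, 130)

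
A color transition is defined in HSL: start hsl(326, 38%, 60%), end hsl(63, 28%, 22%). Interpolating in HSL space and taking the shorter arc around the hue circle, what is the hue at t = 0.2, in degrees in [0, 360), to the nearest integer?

Hue: 63 − 326 = -263°, but |-263| > 180 so the shorter arc goes the other way: Δh = -263 + 360 = 97°.
H = 326 + 0.2 × (97) = 345.4 → 345°

345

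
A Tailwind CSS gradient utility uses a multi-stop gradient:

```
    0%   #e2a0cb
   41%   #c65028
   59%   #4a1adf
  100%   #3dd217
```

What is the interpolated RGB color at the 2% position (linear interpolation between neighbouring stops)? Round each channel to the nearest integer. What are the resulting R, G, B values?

(225, 156, 195)

2% lies between the 0% and 41% stops, so the local fraction is t = (2 − 0)/(41 − 0) = 2/41 ≈ 0.0488.
#e2a0cb → (226, 160, 203); #c65028 → (198, 80, 40).
R = 226 + 0.0488 × (198 − 226) = 224.634 → 225
G = 160 + 0.0488 × (80 − 160) = 156.096 → 156
B = 203 + 0.0488 × (40 − 203) = 195.046 → 195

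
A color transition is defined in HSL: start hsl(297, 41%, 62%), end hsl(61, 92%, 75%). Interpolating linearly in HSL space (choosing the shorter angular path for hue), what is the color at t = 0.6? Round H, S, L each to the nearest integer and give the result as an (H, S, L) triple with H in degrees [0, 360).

(11, 72, 70)

Hue: 61 − 297 = -236°, but |-236| > 180 so the shorter arc goes the other way: Δh = -236 + 360 = 124°.
H = 297 + 0.6 × (124) = 371.4 → 371 → 371 mod 360 = 11°
S = 41 + 0.6 × (92 − 41) = 71.6 → 72%
L = 62 + 0.6 × (75 − 62) = 69.8 → 70%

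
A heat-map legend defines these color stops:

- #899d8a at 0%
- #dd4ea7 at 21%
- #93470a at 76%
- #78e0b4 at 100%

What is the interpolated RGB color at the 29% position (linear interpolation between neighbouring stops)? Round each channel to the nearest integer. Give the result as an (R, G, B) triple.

29% lies between the 21% and 76% stops, so the local fraction is t = (29 − 21)/(76 − 21) = 8/55 ≈ 0.1455.
#dd4ea7 → (221, 78, 167); #93470a → (147, 71, 10).
R = 221 + 0.1455 × (147 − 221) = 210.233 → 210
G = 78 + 0.1455 × (71 − 78) = 76.981 → 77
B = 167 + 0.1455 × (10 − 167) = 144.156 → 144

(210, 77, 144)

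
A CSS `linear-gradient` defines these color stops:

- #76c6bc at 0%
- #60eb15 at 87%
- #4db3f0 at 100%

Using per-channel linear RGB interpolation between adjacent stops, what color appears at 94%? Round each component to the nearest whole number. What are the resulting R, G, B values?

(86, 205, 139)

94% lies between the 87% and 100% stops, so the local fraction is t = (94 − 87)/(100 − 87) = 7/13 ≈ 0.5385.
#60eb15 → (96, 235, 21); #4db3f0 → (77, 179, 240).
R = 96 + 0.5385 × (77 − 96) = 85.769 → 86
G = 235 + 0.5385 × (179 − 235) = 204.844 → 205
B = 21 + 0.5385 × (240 − 21) = 138.931 → 139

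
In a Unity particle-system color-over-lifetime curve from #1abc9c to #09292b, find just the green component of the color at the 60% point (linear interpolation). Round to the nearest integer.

G₁ = 188 (from #1abc9c), G₂ = 41 (from #09292b).
G = 188 + 0.6 × (41 − 188) = 99.8 → 100

100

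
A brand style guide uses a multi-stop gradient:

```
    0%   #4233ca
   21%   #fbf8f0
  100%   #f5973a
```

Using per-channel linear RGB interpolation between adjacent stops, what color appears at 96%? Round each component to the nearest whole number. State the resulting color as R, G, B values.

96% lies between the 21% and 100% stops, so the local fraction is t = (96 − 21)/(100 − 21) = 75/79 ≈ 0.9494.
#fbf8f0 → (251, 248, 240); #f5973a → (245, 151, 58).
R = 251 + 0.9494 × (245 − 251) = 245.304 → 245
G = 248 + 0.9494 × (151 − 248) = 155.908 → 156
B = 240 + 0.9494 × (58 − 240) = 67.209 → 67

(245, 156, 67)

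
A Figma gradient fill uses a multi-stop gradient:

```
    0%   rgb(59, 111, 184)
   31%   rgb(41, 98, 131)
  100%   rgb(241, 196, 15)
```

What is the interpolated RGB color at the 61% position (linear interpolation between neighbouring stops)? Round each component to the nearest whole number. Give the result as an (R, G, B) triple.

(128, 141, 81)

61% lies between the 31% and 100% stops, so the local fraction is t = (61 − 31)/(100 − 31) = 30/69 ≈ 0.4348.
R = 41 + 0.4348 × (241 − 41) = 127.96 → 128
G = 98 + 0.4348 × (196 − 98) = 140.61 → 141
B = 131 + 0.4348 × (15 − 131) = 80.563 → 81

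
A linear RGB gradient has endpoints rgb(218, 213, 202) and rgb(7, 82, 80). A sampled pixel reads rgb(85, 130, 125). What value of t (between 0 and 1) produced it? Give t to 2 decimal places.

0.63

Invert the lerp on the R channel (largest span, 211): t = (85 − 218) / (7 − 218) = -133/-211 = 0.63033.
Check on G: (130 − 213)/(82 − 213) = 0.6336 ✓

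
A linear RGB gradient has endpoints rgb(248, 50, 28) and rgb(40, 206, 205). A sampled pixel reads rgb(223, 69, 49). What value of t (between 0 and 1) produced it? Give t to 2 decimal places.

0.12

Invert the lerp on the R channel (largest span, 208): t = (223 − 248) / (40 − 248) = -25/-208 = 0.12019.
Check on G: (69 − 50)/(206 − 50) = 0.1218 ✓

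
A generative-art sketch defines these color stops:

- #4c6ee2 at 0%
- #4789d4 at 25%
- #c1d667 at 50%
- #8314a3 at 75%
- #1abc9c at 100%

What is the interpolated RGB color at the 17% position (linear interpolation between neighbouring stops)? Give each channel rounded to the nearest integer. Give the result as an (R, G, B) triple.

(73, 128, 216)

17% lies between the 0% and 25% stops, so the local fraction is t = (17 − 0)/(25 − 0) = 17/25 ≈ 0.68.
#4c6ee2 → (76, 110, 226); #4789d4 → (71, 137, 212).
R = 76 + 0.68 × (71 − 76) = 72.6 → 73
G = 110 + 0.68 × (137 − 110) = 128.36 → 128
B = 226 + 0.68 × (212 − 226) = 216.48 → 216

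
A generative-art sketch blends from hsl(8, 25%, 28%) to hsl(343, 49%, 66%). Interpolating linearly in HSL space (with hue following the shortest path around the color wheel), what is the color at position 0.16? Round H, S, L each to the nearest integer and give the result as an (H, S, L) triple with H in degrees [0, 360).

Hue: 343 − 8 = 335°, but |335| > 180 so the shorter arc goes the other way: Δh = 335 − 360 = -25°.
H = 8 + 0.16 × (-25) = 4 → 4°
S = 25 + 0.16 × (49 − 25) = 28.84 → 29%
L = 28 + 0.16 × (66 − 28) = 34.08 → 34%

(4, 29, 34)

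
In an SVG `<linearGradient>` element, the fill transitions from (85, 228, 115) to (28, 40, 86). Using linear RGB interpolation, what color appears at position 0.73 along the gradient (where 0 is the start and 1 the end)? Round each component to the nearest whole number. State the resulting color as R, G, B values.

(43, 91, 94)

R = 85 + 0.73 × (28 − 85) = 85 + 0.73 × -57 = 43.39 → 43
G = 228 + 0.73 × (40 − 228) = 228 + 0.73 × -188 = 90.76 → 91
B = 115 + 0.73 × (86 − 115) = 115 + 0.73 × -29 = 93.83 → 94
So the blended color is (43, 91, 94), about #2b5b5e.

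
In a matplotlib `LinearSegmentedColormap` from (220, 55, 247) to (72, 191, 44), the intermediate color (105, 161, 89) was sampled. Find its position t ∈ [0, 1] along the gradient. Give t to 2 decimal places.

Invert the lerp on the B channel (largest span, 203): t = (89 − 247) / (44 − 247) = -158/-203 = 0.77833.
Check on R: (105 − 220)/(72 − 220) = 0.777 ✓

0.78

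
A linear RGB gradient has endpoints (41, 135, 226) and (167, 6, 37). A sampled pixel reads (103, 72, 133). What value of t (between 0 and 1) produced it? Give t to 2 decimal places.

0.49

Invert the lerp on the B channel (largest span, 189): t = (133 − 226) / (37 − 226) = -93/-189 = 0.49206.
Check on R: (103 − 41)/(167 − 41) = 0.4921 ✓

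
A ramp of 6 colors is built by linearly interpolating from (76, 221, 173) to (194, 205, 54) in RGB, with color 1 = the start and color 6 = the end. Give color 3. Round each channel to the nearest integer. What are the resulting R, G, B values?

(123, 215, 125)

With 6 swatches and endpoints inclusive, swatch 3 sits at t = (3 − 1)/(6 − 1) = 2/5 ≈ 0.4.
R = 76 + 0.4 × (194 − 76) = 123.2 → 123
G = 221 + 0.4 × (205 − 221) = 214.6 → 215
B = 173 + 0.4 × (54 − 173) = 125.4 → 125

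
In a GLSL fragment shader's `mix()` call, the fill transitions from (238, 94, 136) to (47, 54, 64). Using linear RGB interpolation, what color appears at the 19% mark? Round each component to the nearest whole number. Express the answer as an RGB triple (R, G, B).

19% corresponds to t = 0.19.
R = 238 + 0.19 × (47 − 238) = 238 + 0.19 × -191 = 201.71 → 202
G = 94 + 0.19 × (54 − 94) = 94 + 0.19 × -40 = 86.4 → 86
B = 136 + 0.19 × (64 − 136) = 136 + 0.19 × -72 = 122.32 → 122

(202, 86, 122)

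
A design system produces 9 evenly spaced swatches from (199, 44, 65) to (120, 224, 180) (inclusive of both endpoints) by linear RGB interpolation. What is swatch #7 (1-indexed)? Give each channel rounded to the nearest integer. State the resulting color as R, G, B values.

(140, 179, 151)

With 9 swatches and endpoints inclusive, swatch 7 sits at t = (7 − 1)/(9 − 1) = 6/8 ≈ 0.75.
R = 199 + 0.75 × (120 − 199) = 139.75 → 140
G = 44 + 0.75 × (224 − 44) = 179 → 179
B = 65 + 0.75 × (180 − 65) = 151.25 → 151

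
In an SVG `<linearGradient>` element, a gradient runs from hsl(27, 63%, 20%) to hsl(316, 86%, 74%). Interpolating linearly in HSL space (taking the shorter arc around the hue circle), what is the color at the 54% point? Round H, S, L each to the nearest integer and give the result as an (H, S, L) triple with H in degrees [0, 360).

Hue: 316 − 27 = 289°, but |289| > 180 so the shorter arc goes the other way: Δh = 289 − 360 = -71°.
H = 27 + 0.54 × (-71) = -11.34 → -11 → -11 mod 360 = 349°
S = 63 + 0.54 × (86 − 63) = 75.42 → 75%
L = 20 + 0.54 × (74 − 20) = 49.16 → 49%

(349, 75, 49)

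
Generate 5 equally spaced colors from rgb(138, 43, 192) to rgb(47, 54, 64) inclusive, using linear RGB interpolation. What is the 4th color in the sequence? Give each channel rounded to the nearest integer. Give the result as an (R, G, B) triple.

With 5 swatches and endpoints inclusive, swatch 4 sits at t = (4 − 1)/(5 − 1) = 3/4 ≈ 0.75.
R = 138 + 0.75 × (47 − 138) = 69.75 → 70
G = 43 + 0.75 × (54 − 43) = 51.25 → 51
B = 192 + 0.75 × (64 − 192) = 96 → 96

(70, 51, 96)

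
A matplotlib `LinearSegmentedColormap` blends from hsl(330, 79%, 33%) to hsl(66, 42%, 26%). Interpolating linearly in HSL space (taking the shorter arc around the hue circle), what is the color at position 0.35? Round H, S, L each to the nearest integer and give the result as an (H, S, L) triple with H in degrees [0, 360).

(4, 66, 31)

Hue: 66 − 330 = -264°, but |-264| > 180 so the shorter arc goes the other way: Δh = -264 + 360 = 96°.
H = 330 + 0.35 × (96) = 363.6 → 364 → 364 mod 360 = 4°
S = 79 + 0.35 × (42 − 79) = 66.05 → 66%
L = 33 + 0.35 × (26 − 33) = 30.55 → 31%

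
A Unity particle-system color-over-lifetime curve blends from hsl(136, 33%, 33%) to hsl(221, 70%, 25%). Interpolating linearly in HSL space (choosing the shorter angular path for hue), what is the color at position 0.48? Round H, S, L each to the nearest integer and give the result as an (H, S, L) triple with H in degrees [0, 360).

Hue arc: Δh = 221 − 136 = 85° (|Δh| ≤ 180, already the shorter path).
H = 136 + 0.48 × (85) = 176.8 → 177°
S = 33 + 0.48 × (70 − 33) = 50.76 → 51%
L = 33 + 0.48 × (25 − 33) = 29.16 → 29%

(177, 51, 29)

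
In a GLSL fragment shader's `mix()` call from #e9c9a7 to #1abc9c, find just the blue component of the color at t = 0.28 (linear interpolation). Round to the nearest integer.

164

B₁ = 167 (from #e9c9a7), B₂ = 156 (from #1abc9c).
B = 167 + 0.28 × (156 − 167) = 163.92 → 164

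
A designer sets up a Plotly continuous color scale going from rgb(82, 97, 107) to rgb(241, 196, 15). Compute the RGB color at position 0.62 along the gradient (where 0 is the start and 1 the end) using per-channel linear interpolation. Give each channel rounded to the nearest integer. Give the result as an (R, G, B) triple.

R = 82 + 0.62 × (241 − 82) = 82 + 0.62 × 159 = 180.58 → 181
G = 97 + 0.62 × (196 − 97) = 97 + 0.62 × 99 = 158.38 → 158
B = 107 + 0.62 × (15 − 107) = 107 + 0.62 × -92 = 49.96 → 50

(181, 158, 50)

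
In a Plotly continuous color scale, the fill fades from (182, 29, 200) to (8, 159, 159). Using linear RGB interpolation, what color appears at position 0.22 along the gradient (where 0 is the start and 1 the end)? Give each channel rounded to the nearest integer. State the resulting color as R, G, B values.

R = 182 + 0.22 × (8 − 182) = 182 + 0.22 × -174 = 143.72 → 144
G = 29 + 0.22 × (159 − 29) = 29 + 0.22 × 130 = 57.6 → 58
B = 200 + 0.22 × (159 − 200) = 200 + 0.22 × -41 = 190.98 → 191
So the blended color is (144, 58, 191), about #903abf.

(144, 58, 191)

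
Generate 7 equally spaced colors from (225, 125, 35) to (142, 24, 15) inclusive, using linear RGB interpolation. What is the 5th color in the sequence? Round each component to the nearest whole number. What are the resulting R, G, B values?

(170, 58, 22)

With 7 swatches and endpoints inclusive, swatch 5 sits at t = (5 − 1)/(7 − 1) = 4/6 ≈ 0.6667.
R = 225 + 0.6667 × (142 − 225) = 169.664 → 170
G = 125 + 0.6667 × (24 − 125) = 57.663 → 58
B = 35 + 0.6667 × (15 − 35) = 21.666 → 22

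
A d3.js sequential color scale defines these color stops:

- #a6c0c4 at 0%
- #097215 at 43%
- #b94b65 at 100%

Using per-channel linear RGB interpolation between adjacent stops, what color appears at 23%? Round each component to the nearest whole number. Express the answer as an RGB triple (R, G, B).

23% lies between the 0% and 43% stops, so the local fraction is t = (23 − 0)/(43 − 0) = 23/43 ≈ 0.5349.
#a6c0c4 → (166, 192, 196); #097215 → (9, 114, 21).
R = 166 + 0.5349 × (9 − 166) = 82.021 → 82
G = 192 + 0.5349 × (114 − 192) = 150.278 → 150
B = 196 + 0.5349 × (21 − 196) = 102.392 → 102

(82, 150, 102)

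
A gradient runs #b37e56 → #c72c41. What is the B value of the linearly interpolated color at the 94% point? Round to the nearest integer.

B₁ = 86 (from #b37e56), B₂ = 65 (from #c72c41).
B = 86 + 0.94 × (65 − 86) = 66.26 → 66

66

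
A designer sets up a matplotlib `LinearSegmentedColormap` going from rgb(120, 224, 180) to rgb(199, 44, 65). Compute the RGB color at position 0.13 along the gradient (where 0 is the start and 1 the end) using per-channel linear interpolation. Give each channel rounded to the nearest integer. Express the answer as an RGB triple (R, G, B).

(130, 201, 165)

R = 120 + 0.13 × (199 − 120) = 120 + 0.13 × 79 = 130.27 → 130
G = 224 + 0.13 × (44 − 224) = 224 + 0.13 × -180 = 200.6 → 201
B = 180 + 0.13 × (65 − 180) = 180 + 0.13 × -115 = 165.05 → 165
So the blended color is (130, 201, 165), about #82c9a5.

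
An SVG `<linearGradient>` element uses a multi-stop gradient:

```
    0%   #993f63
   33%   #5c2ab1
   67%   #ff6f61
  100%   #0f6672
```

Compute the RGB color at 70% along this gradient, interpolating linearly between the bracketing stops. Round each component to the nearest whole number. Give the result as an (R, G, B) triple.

(233, 110, 99)

70% lies between the 67% and 100% stops, so the local fraction is t = (70 − 67)/(100 − 67) = 3/33 ≈ 0.0909.
#ff6f61 → (255, 111, 97); #0f6672 → (15, 102, 114).
R = 255 + 0.0909 × (15 − 255) = 233.184 → 233
G = 111 + 0.0909 × (102 − 111) = 110.182 → 110
B = 97 + 0.0909 × (114 − 97) = 98.545 → 99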